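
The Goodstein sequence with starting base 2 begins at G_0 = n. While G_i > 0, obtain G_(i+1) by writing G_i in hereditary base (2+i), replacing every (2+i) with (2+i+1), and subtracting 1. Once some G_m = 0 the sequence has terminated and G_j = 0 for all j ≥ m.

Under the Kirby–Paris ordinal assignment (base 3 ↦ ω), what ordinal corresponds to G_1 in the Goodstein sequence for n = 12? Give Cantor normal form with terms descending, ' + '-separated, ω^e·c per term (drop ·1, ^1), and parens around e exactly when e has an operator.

ω^(ω + 1) + ω^2·2 + ω·2 + 2

G_0 = 12. HB_2(12) = 2^(2 + 1) + 2^2. Bump = 108. G_1 = 107.
G_1 = 107. HB_3(107) = 3^(3 + 1) + 2·3^2 + 2·3 + 2. Bump = 1066. G_2 = 1065.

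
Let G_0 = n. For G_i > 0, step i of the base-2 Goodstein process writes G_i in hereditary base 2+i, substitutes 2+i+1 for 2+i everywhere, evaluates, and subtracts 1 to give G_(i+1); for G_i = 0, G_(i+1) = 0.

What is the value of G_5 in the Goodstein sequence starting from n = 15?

15 —HB2→ 2^(2 + 1) + 2^2 + 2 + 1 —bump→ 3^(3 + 1) + 3^3 + 3 + 1 = 112 —(−1)→ 111
111 —HB3→ 3^(3 + 1) + 3^3 + 3 —bump→ 4^(4 + 1) + 4^4 + 4 = 1284 —(−1)→ 1283
1283 —HB4→ 4^(4 + 1) + 4^4 + 3 —bump→ 5^(5 + 1) + 5^5 + 3 = 18753 —(−1)→ 18752
18752 —HB5→ 5^(5 + 1) + 5^5 + 2 —bump→ 6^(6 + 1) + 6^6 + 2 = 326594 —(−1)→ 326593
326593 —HB6→ 6^(6 + 1) + 6^6 + 1 —bump→ 7^(7 + 1) + 7^7 + 1 = 6588345 —(−1)→ 6588344
6588344 —HB7→ 7^(7 + 1) + 7^7 —bump→ 8^(8 + 1) + 8^8 = 150994944 —(−1)→ 150994943

6588344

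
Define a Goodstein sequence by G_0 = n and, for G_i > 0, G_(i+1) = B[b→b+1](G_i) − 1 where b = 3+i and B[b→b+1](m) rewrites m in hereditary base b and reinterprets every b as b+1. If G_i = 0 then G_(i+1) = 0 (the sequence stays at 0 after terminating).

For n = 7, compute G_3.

9

(0) 7|_3 = 2·3 + 1 ↦ 2·4 + 1|_4 = 9 ⇒ 8
(1) 8|_4 = 2·4 ↦ 2·5|_5 = 10 ⇒ 9
(2) 9|_5 = 5 + 4 ↦ 6 + 4|_6 = 10 ⇒ 9
(3) 9|_6 = 6 + 3 ↦ 7 + 3|_7 = 10 ⇒ 9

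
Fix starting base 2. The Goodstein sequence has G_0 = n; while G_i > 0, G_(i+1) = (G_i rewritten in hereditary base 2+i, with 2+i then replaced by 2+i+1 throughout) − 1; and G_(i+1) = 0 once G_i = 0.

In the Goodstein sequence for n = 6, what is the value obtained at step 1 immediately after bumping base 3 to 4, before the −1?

258

[0] 6 ≡ 2^2 + 2 (base 2). Lift 3: 30. −1: 29.
[1] 29 ≡ 3^3 + 2 (base 3). Lift 4: 258. −1: 257.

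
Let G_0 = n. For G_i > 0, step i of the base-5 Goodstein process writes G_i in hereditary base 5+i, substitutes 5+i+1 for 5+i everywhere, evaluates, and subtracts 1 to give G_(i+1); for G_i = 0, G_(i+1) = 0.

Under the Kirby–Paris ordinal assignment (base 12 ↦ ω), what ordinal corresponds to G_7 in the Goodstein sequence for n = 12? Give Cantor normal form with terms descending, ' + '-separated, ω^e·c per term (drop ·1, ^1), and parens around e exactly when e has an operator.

ω + 3

G_0=12  [base 5] 2·5 + 2  →[5↦6]→  2·6 + 2 = 14  −1 ⇒ G_1=13
G_1=13  [base 6] 2·6 + 1  →[6↦7]→  2·7 + 1 = 15  −1 ⇒ G_2=14
G_2=14  [base 7] 2·7  →[7↦8]→  2·8 = 16  −1 ⇒ G_3=15
G_3=15  [base 8] 8 + 7  →[8↦9]→  9 + 7 = 16  −1 ⇒ G_4=15
G_4=15  [base 9] 9 + 6  →[9↦10]→  10 + 6 = 16  −1 ⇒ G_5=15
G_5=15  [base 10] 10 + 5  →[10↦11]→  11 + 5 = 16  −1 ⇒ G_6=15
G_6=15  [base 11] 11 + 4  →[11↦12]→  12 + 4 = 16  −1 ⇒ G_7=15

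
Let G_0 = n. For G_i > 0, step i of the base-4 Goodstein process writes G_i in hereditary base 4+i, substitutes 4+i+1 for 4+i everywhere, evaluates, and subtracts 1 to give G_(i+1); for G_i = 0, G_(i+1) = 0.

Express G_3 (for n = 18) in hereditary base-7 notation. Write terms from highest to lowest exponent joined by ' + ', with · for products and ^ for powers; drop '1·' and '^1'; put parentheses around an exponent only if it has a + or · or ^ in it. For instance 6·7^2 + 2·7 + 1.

base 4: 18 = 4^2 + 2; at 5: 5^2 + 2 = 27; next = 26
base 5: 26 = 5^2 + 1; at 6: 6^2 + 1 = 37; next = 36
base 6: 36 = 6^2; at 7: 7^2 = 49; next = 48

6·7 + 6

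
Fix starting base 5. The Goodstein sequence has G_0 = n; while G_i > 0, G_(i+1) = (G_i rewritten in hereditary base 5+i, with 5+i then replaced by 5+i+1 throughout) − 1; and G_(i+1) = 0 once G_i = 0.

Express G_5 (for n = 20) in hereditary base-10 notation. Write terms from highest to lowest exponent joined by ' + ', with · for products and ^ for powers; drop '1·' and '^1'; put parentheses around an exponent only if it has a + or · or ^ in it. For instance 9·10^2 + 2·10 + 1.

[0] 20 ≡ 4·5 (base 5). Lift 6: 24. −1: 23.
[1] 23 ≡ 3·6 + 5 (base 6). Lift 7: 26. −1: 25.
[2] 25 ≡ 3·7 + 4 (base 7). Lift 8: 28. −1: 27.
[3] 27 ≡ 3·8 + 3 (base 8). Lift 9: 30. −1: 29.
[4] 29 ≡ 3·9 + 2 (base 9). Lift 10: 32. −1: 31.

3·10 + 1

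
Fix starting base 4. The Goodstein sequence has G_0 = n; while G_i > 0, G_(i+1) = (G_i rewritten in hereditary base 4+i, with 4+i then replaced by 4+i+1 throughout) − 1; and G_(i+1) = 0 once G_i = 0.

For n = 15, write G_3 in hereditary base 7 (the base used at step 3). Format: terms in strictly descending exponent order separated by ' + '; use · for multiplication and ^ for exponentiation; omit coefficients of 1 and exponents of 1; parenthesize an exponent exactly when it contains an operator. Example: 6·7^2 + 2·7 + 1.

i=0: 15 = 3·4 + 3 (b=4); 4→5: 3·5 + 3 = 18; 18−1 = 17
i=1: 17 = 3·5 + 2 (b=5); 5→6: 3·6 + 2 = 20; 20−1 = 19
i=2: 19 = 3·6 + 1 (b=6); 6→7: 3·7 + 1 = 22; 22−1 = 21

3·7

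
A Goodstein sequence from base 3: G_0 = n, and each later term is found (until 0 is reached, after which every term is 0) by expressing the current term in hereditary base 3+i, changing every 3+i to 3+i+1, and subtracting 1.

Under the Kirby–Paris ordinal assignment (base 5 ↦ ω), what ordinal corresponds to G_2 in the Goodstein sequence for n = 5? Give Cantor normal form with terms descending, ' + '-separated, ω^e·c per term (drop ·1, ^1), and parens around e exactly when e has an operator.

step 0: 5 = 3 + 2; sub 4 for 3: 4 + 2; = 6; G_1 = 6−1 = 5
step 1: 5 = 4 + 1; sub 5 for 4: 5 + 1; = 6; G_2 = 6−1 = 5
step 2: 5 = 5; sub 6 for 5: 6; = 6; G_3 = 6−1 = 5

ω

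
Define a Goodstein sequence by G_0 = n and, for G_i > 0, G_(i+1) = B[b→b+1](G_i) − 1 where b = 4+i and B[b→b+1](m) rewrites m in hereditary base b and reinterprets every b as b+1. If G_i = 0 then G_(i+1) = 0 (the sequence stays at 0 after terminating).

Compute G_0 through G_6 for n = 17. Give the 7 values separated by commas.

17, 25, 35, 39, 43, 47, 51

(0) 17|_4 = 4^2 + 1 ↦ 5^2 + 1|_5 = 26 ⇒ 25
(1) 25|_5 = 5^2 ↦ 6^2|_6 = 36 ⇒ 35
(2) 35|_6 = 5·6 + 5 ↦ 5·7 + 5|_7 = 40 ⇒ 39
(3) 39|_7 = 5·7 + 4 ↦ 5·8 + 4|_8 = 44 ⇒ 43
(4) 43|_8 = 5·8 + 3 ↦ 5·9 + 3|_9 = 48 ⇒ 47
(5) 47|_9 = 5·9 + 2 ↦ 5·10 + 2|_10 = 52 ⇒ 51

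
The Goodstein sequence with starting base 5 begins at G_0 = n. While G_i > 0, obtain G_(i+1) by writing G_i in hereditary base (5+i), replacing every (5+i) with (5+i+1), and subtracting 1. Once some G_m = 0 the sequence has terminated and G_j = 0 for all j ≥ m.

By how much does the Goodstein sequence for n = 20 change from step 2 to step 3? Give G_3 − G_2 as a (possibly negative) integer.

2

base 5: 20 = 4·5; at 6: 4·6 = 24; next = 23
base 6: 23 = 3·6 + 5; at 7: 3·7 + 5 = 26; next = 25
base 7: 25 = 3·7 + 4; at 8: 3·8 + 4 = 28; next = 27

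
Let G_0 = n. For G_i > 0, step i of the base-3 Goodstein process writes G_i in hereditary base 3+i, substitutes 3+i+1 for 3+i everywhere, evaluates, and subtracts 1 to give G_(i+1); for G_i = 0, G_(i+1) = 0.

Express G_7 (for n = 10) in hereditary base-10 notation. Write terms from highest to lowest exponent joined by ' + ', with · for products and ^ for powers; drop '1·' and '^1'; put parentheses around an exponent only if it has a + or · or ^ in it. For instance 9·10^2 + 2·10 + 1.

3·10 + 9

[0] 10 ≡ 3^2 + 1 (base 3). Lift 4: 17. −1: 16.
[1] 16 ≡ 4^2 (base 4). Lift 5: 25. −1: 24.
[2] 24 ≡ 4·5 + 4 (base 5). Lift 6: 28. −1: 27.
[3] 27 ≡ 4·6 + 3 (base 6). Lift 7: 31. −1: 30.
[4] 30 ≡ 4·7 + 2 (base 7). Lift 8: 34. −1: 33.
[5] 33 ≡ 4·8 + 1 (base 8). Lift 9: 37. −1: 36.
[6] 36 ≡ 4·9 (base 9). Lift 10: 40. −1: 39.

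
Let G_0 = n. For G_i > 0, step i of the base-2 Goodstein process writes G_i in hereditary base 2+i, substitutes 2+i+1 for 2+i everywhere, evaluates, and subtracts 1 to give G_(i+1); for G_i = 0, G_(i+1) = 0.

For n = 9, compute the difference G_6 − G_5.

9 —HB2→ 2^(2 + 1) + 1 —bump→ 3^(3 + 1) + 1 = 82 —(−1)→ 81
81 —HB3→ 3^(3 + 1) —bump→ 4^(4 + 1) = 1024 —(−1)→ 1023
1023 —HB4→ 3·4^4 + 3·4^3 + 3·4^2 + 3·4 + 3 —bump→ 3·5^5 + 3·5^3 + 3·5^2 + 3·5 + 3 = 9843 —(−1)→ 9842
9842 —HB5→ 3·5^5 + 3·5^3 + 3·5^2 + 3·5 + 2 —bump→ 3·6^6 + 3·6^3 + 3·6^2 + 3·6 + 2 = 140744 —(−1)→ 140743
140743 —HB6→ 3·6^6 + 3·6^3 + 3·6^2 + 3·6 + 1 —bump→ 3·7^7 + 3·7^3 + 3·7^2 + 3·7 + 1 = 2471827 —(−1)→ 2471826
2471826 —HB7→ 3·7^7 + 3·7^3 + 3·7^2 + 3·7 —bump→ 3·8^8 + 3·8^3 + 3·8^2 + 3·8 = 50333400 —(−1)→ 50333399

47861573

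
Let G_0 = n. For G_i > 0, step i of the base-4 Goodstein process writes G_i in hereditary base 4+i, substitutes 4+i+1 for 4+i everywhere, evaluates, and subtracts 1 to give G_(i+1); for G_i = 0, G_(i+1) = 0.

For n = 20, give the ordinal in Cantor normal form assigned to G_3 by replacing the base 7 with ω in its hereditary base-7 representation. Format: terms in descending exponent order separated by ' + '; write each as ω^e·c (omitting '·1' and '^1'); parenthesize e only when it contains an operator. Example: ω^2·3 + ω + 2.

ω^2 + 2

step 0: 20 = 4^2 + 4; sub 5 for 4: 5^2 + 5; = 30; G_1 = 30−1 = 29
step 1: 29 = 5^2 + 4; sub 6 for 5: 6^2 + 4; = 40; G_2 = 40−1 = 39
step 2: 39 = 6^2 + 3; sub 7 for 6: 7^2 + 3; = 52; G_3 = 52−1 = 51
step 3: 51 = 7^2 + 2; sub 8 for 7: 8^2 + 2; = 66; G_4 = 66−1 = 65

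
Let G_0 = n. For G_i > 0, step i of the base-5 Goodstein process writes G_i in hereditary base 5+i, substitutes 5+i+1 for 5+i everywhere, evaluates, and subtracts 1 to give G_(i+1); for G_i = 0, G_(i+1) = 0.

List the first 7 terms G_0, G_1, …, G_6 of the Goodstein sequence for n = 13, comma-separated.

13 —HB5→ 2·5 + 3 —bump→ 2·6 + 3 = 15 —(−1)→ 14
14 —HB6→ 2·6 + 2 —bump→ 2·7 + 2 = 16 —(−1)→ 15
15 —HB7→ 2·7 + 1 —bump→ 2·8 + 1 = 17 —(−1)→ 16
16 —HB8→ 2·8 —bump→ 2·9 = 18 —(−1)→ 17
17 —HB9→ 9 + 8 —bump→ 10 + 8 = 18 —(−1)→ 17
17 —HB10→ 10 + 7 —bump→ 11 + 7 = 18 —(−1)→ 17

13, 14, 15, 16, 17, 17, 17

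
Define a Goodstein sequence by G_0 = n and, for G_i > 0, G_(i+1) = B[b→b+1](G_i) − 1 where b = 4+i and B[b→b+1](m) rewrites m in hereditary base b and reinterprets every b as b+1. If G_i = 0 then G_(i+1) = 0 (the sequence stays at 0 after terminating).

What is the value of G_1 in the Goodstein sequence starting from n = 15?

17

i=0: 15 = 3·4 + 3 (b=4); 4→5: 3·5 + 3 = 18; 18−1 = 17
i=1: 17 = 3·5 + 2 (b=5); 5→6: 3·6 + 2 = 20; 20−1 = 19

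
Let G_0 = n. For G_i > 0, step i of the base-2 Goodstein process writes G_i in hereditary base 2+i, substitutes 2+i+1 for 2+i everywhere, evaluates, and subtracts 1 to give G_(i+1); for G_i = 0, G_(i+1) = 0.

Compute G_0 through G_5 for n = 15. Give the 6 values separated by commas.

15, 111, 1283, 18752, 326593, 6588344

i=0: 15 = 2^(2 + 1) + 2^2 + 2 + 1 (b=2); 2→3: 3^(3 + 1) + 3^3 + 3 + 1 = 112; 112−1 = 111
i=1: 111 = 3^(3 + 1) + 3^3 + 3 (b=3); 3→4: 4^(4 + 1) + 4^4 + 4 = 1284; 1284−1 = 1283
i=2: 1283 = 4^(4 + 1) + 4^4 + 3 (b=4); 4→5: 5^(5 + 1) + 5^5 + 3 = 18753; 18753−1 = 18752
i=3: 18752 = 5^(5 + 1) + 5^5 + 2 (b=5); 5→6: 6^(6 + 1) + 6^6 + 2 = 326594; 326594−1 = 326593
i=4: 326593 = 6^(6 + 1) + 6^6 + 1 (b=6); 6→7: 7^(7 + 1) + 7^7 + 1 = 6588345; 6588345−1 = 6588344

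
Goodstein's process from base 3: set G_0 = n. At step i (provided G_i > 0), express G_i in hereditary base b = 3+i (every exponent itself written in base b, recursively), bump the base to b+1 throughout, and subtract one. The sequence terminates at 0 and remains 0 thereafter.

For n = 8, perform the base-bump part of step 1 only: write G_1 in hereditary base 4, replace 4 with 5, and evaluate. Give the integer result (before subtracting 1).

11

G_0 = 8. HB_3(8) = 2·3 + 2. Bump = 10. G_1 = 9.
G_1 = 9. HB_4(9) = 2·4 + 1. Bump = 11. G_2 = 10.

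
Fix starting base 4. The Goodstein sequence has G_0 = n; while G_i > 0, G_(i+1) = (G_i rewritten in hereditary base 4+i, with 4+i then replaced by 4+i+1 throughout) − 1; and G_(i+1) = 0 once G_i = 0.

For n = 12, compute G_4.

12 —HB4→ 3·4 —bump→ 3·5 = 15 —(−1)→ 14
14 —HB5→ 2·5 + 4 —bump→ 2·6 + 4 = 16 —(−1)→ 15
15 —HB6→ 2·6 + 3 —bump→ 2·7 + 3 = 17 —(−1)→ 16
16 —HB7→ 2·7 + 2 —bump→ 2·8 + 2 = 18 —(−1)→ 17

17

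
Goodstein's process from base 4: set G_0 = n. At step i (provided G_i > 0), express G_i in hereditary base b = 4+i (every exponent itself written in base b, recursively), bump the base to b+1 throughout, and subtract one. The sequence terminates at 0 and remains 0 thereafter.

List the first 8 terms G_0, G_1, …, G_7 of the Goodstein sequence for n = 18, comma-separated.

18, 26, 36, 48, 53, 58, 63, 68

i=0: 18 = 4^2 + 2 (b=4); 4→5: 5^2 + 2 = 27; 27−1 = 26
i=1: 26 = 5^2 + 1 (b=5); 5→6: 6^2 + 1 = 37; 37−1 = 36
i=2: 36 = 6^2 (b=6); 6→7: 7^2 = 49; 49−1 = 48
i=3: 48 = 6·7 + 6 (b=7); 7→8: 6·8 + 6 = 54; 54−1 = 53
i=4: 53 = 6·8 + 5 (b=8); 8→9: 6·9 + 5 = 59; 59−1 = 58
i=5: 58 = 6·9 + 4 (b=9); 9→10: 6·10 + 4 = 64; 64−1 = 63
i=6: 63 = 6·10 + 3 (b=10); 10→11: 6·11 + 3 = 69; 69−1 = 68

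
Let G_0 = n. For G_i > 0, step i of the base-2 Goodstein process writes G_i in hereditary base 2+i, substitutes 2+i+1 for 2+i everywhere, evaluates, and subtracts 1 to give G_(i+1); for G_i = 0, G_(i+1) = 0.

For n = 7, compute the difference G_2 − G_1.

229

i=0: 7 = 2^2 + 2 + 1 (b=2); 2→3: 3^3 + 3 + 1 = 31; 31−1 = 30
i=1: 30 = 3^3 + 3 (b=3); 3→4: 4^4 + 4 = 260; 260−1 = 259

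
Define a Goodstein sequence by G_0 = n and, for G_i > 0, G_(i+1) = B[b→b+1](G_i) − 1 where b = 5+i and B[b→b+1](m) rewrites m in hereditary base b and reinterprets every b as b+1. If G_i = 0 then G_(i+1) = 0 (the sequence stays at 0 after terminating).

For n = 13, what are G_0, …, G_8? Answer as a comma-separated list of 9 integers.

13, 14, 15, 16, 17, 17, 17, 17, 17

i=0: 13 = 2·5 + 3 (b=5); 5→6: 2·6 + 3 = 15; 15−1 = 14
i=1: 14 = 2·6 + 2 (b=6); 6→7: 2·7 + 2 = 16; 16−1 = 15
i=2: 15 = 2·7 + 1 (b=7); 7→8: 2·8 + 1 = 17; 17−1 = 16
i=3: 16 = 2·8 (b=8); 8→9: 2·9 = 18; 18−1 = 17
i=4: 17 = 9 + 8 (b=9); 9→10: 10 + 8 = 18; 18−1 = 17
i=5: 17 = 10 + 7 (b=10); 10→11: 11 + 7 = 18; 18−1 = 17
i=6: 17 = 11 + 6 (b=11); 11→12: 12 + 6 = 18; 18−1 = 17
i=7: 17 = 12 + 5 (b=12); 12→13: 13 + 5 = 18; 18−1 = 17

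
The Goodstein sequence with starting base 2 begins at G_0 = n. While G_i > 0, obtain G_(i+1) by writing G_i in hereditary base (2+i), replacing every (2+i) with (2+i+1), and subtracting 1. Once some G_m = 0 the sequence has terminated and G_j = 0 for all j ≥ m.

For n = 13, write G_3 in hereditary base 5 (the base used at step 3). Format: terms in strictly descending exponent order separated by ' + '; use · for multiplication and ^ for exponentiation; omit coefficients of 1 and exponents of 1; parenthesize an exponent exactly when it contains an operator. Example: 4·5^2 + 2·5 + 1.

5^(5 + 1) + 3·5^3 + 3·5^2 + 3·5 + 2

i=0: 13 = 2^(2 + 1) + 2^2 + 1 (b=2); 2→3: 3^(3 + 1) + 3^3 + 1 = 109; 109−1 = 108
i=1: 108 = 3^(3 + 1) + 3^3 (b=3); 3→4: 4^(4 + 1) + 4^4 = 1280; 1280−1 = 1279
i=2: 1279 = 4^(4 + 1) + 3·4^3 + 3·4^2 + 3·4 + 3 (b=4); 4→5: 5^(5 + 1) + 3·5^3 + 3·5^2 + 3·5 + 3 = 16093; 16093−1 = 16092
i=3: 16092 = 5^(5 + 1) + 3·5^3 + 3·5^2 + 3·5 + 2 (b=5); 5→6: 6^(6 + 1) + 3·6^3 + 3·6^2 + 3·6 + 2 = 280712; 280712−1 = 280711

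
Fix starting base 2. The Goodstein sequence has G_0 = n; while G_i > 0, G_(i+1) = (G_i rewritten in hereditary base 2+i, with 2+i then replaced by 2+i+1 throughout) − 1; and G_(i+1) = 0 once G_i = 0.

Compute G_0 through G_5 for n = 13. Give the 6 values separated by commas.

13, 108, 1279, 16092, 280711, 5765998

G_0 = 13. HB_2(13) = 2^(2 + 1) + 2^2 + 1. Bump = 109. G_1 = 108.
G_1 = 108. HB_3(108) = 3^(3 + 1) + 3^3. Bump = 1280. G_2 = 1279.
G_2 = 1279. HB_4(1279) = 4^(4 + 1) + 3·4^3 + 3·4^2 + 3·4 + 3. Bump = 16093. G_3 = 16092.
G_3 = 16092. HB_5(16092) = 5^(5 + 1) + 3·5^3 + 3·5^2 + 3·5 + 2. Bump = 280712. G_4 = 280711.
G_4 = 280711. HB_6(280711) = 6^(6 + 1) + 3·6^3 + 3·6^2 + 3·6 + 1. Bump = 5765999. G_5 = 5765998.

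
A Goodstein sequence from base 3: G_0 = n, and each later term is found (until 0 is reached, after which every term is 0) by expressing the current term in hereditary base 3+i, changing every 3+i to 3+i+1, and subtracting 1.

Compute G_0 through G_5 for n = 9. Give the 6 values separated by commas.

[0] 9 ≡ 3^2 (base 3). Lift 4: 16. −1: 15.
[1] 15 ≡ 3·4 + 3 (base 4). Lift 5: 18. −1: 17.
[2] 17 ≡ 3·5 + 2 (base 5). Lift 6: 20. −1: 19.
[3] 19 ≡ 3·6 + 1 (base 6). Lift 7: 22. −1: 21.
[4] 21 ≡ 3·7 (base 7). Lift 8: 24. −1: 23.

9, 15, 17, 19, 21, 23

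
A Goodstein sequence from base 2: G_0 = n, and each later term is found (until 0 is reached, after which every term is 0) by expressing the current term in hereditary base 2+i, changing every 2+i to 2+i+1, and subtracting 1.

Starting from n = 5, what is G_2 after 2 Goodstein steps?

255

5 —HB2→ 2^2 + 1 —bump→ 3^3 + 1 = 28 —(−1)→ 27
27 —HB3→ 3^3 —bump→ 4^4 = 256 —(−1)→ 255
255 —HB4→ 3·4^3 + 3·4^2 + 3·4 + 3 —bump→ 3·5^3 + 3·5^2 + 3·5 + 3 = 468 —(−1)→ 467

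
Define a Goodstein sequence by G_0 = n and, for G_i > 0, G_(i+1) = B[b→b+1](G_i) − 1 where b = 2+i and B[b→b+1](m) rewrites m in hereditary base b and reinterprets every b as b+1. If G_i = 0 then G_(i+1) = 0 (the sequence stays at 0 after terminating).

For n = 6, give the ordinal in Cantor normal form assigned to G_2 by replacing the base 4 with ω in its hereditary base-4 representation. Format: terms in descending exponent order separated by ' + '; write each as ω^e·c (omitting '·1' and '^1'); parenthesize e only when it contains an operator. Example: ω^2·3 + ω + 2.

step 0: 6 = 2^2 + 2; sub 3 for 2: 3^3 + 3; = 30; G_1 = 30−1 = 29
step 1: 29 = 3^3 + 2; sub 4 for 3: 4^4 + 2; = 258; G_2 = 258−1 = 257
step 2: 257 = 4^4 + 1; sub 5 for 4: 5^5 + 1; = 3126; G_3 = 3126−1 = 3125

ω^ω + 1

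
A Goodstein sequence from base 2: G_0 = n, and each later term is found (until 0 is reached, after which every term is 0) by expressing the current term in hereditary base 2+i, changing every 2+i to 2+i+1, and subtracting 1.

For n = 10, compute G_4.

279935

G_0=10  [base 2] 2^(2 + 1) + 2  →[2↦3]→  3^(3 + 1) + 3 = 84  −1 ⇒ G_1=83
G_1=83  [base 3] 3^(3 + 1) + 2  →[3↦4]→  4^(4 + 1) + 2 = 1026  −1 ⇒ G_2=1025
G_2=1025  [base 4] 4^(4 + 1) + 1  →[4↦5]→  5^(5 + 1) + 1 = 15626  −1 ⇒ G_3=15625
G_3=15625  [base 5] 5^(5 + 1)  →[5↦6]→  6^(6 + 1) = 279936  −1 ⇒ G_4=279935
G_4=279935  [base 6] 5·6^6 + 5·6^5 + 5·6^4 + 5·6^3 + 5·6^2 + 5·6 + 5  →[6↦7]→  5·7^7 + 5·7^5 + 5·7^4 + 5·7^3 + 5·7^2 + 5·7 + 5 = 4215755  −1 ⇒ G_5=4215754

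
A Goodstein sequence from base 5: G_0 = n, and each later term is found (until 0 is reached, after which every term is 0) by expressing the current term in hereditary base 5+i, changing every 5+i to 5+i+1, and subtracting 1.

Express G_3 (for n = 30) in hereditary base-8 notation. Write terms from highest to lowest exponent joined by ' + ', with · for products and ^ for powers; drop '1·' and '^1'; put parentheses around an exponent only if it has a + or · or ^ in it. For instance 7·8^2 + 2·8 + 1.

8^2 + 3

[0] 30 ≡ 5^2 + 5 (base 5). Lift 6: 42. −1: 41.
[1] 41 ≡ 6^2 + 5 (base 6). Lift 7: 54. −1: 53.
[2] 53 ≡ 7^2 + 4 (base 7). Lift 8: 68. −1: 67.
[3] 67 ≡ 8^2 + 3 (base 8). Lift 9: 84. −1: 83.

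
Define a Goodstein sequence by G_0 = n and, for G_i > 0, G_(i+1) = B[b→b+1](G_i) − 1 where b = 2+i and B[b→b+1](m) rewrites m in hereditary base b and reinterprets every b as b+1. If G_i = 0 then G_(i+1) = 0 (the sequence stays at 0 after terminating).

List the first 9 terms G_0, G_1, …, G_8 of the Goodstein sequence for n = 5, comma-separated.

G_0=5  [base 2] 2^2 + 1  →[2↦3]→  3^3 + 1 = 28  −1 ⇒ G_1=27
G_1=27  [base 3] 3^3  →[3↦4]→  4^4 = 256  −1 ⇒ G_2=255
G_2=255  [base 4] 3·4^3 + 3·4^2 + 3·4 + 3  →[4↦5]→  3·5^3 + 3·5^2 + 3·5 + 3 = 468  −1 ⇒ G_3=467
G_3=467  [base 5] 3·5^3 + 3·5^2 + 3·5 + 2  →[5↦6]→  3·6^3 + 3·6^2 + 3·6 + 2 = 776  −1 ⇒ G_4=775
G_4=775  [base 6] 3·6^3 + 3·6^2 + 3·6 + 1  →[6↦7]→  3·7^3 + 3·7^2 + 3·7 + 1 = 1198  −1 ⇒ G_5=1197
G_5=1197  [base 7] 3·7^3 + 3·7^2 + 3·7  →[7↦8]→  3·8^3 + 3·8^2 + 3·8 = 1752  −1 ⇒ G_6=1751
G_6=1751  [base 8] 3·8^3 + 3·8^2 + 2·8 + 7  →[8↦9]→  3·9^3 + 3·9^2 + 2·9 + 7 = 2455  −1 ⇒ G_7=2454
G_7=2454  [base 9] 3·9^3 + 3·9^2 + 2·9 + 6  →[9↦10]→  3·10^3 + 3·10^2 + 2·10 + 6 = 3326  −1 ⇒ G_8=3325

5, 27, 255, 467, 775, 1197, 1751, 2454, 3325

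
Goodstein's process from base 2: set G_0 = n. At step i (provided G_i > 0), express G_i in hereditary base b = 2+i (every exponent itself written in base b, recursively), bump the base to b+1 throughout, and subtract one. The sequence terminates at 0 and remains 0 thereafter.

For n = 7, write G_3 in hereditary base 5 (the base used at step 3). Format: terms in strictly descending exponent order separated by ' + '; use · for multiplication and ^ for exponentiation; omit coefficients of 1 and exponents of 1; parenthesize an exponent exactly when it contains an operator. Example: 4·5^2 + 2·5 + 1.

5^5 + 2

(0) 7|_2 = 2^2 + 2 + 1 ↦ 3^3 + 3 + 1|_3 = 31 ⇒ 30
(1) 30|_3 = 3^3 + 3 ↦ 4^4 + 4|_4 = 260 ⇒ 259
(2) 259|_4 = 4^4 + 3 ↦ 5^5 + 3|_5 = 3128 ⇒ 3127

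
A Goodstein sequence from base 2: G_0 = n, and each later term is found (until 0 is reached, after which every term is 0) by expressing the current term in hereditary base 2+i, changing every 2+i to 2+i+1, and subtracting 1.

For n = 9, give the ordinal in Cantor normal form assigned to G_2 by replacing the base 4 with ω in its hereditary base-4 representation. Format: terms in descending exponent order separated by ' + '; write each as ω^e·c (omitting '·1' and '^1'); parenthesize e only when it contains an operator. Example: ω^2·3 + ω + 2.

ω^ω·3 + ω^3·3 + ω^2·3 + ω·3 + 3

(0) 9|_2 = 2^(2 + 1) + 1 ↦ 3^(3 + 1) + 1|_3 = 82 ⇒ 81
(1) 81|_3 = 3^(3 + 1) ↦ 4^(4 + 1)|_4 = 1024 ⇒ 1023
(2) 1023|_4 = 3·4^4 + 3·4^3 + 3·4^2 + 3·4 + 3 ↦ 3·5^5 + 3·5^3 + 3·5^2 + 3·5 + 3|_5 = 9843 ⇒ 9842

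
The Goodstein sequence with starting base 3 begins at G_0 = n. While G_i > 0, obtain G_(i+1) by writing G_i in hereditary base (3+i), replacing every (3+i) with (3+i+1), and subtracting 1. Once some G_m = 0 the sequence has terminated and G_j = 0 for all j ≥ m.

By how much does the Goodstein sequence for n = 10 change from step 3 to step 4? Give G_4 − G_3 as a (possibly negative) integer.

i=0: 10 = 3^2 + 1 (b=3); 3→4: 4^2 + 1 = 17; 17−1 = 16
i=1: 16 = 4^2 (b=4); 4→5: 5^2 = 25; 25−1 = 24
i=2: 24 = 4·5 + 4 (b=5); 5→6: 4·6 + 4 = 28; 28−1 = 27
i=3: 27 = 4·6 + 3 (b=6); 6→7: 4·7 + 3 = 31; 31−1 = 30

3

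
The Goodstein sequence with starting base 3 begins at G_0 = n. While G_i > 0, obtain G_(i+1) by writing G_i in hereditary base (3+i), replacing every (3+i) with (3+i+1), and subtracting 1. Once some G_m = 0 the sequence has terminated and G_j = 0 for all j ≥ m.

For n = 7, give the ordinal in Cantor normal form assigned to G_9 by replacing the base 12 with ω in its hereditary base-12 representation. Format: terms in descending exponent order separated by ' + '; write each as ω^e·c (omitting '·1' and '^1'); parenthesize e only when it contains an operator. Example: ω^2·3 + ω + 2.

G_0=7  [base 3] 2·3 + 1  →[3↦4]→  2·4 + 1 = 9  −1 ⇒ G_1=8
G_1=8  [base 4] 2·4  →[4↦5]→  2·5 = 10  −1 ⇒ G_2=9
G_2=9  [base 5] 5 + 4  →[5↦6]→  6 + 4 = 10  −1 ⇒ G_3=9
G_3=9  [base 6] 6 + 3  →[6↦7]→  7 + 3 = 10  −1 ⇒ G_4=9
G_4=9  [base 7] 7 + 2  →[7↦8]→  8 + 2 = 10  −1 ⇒ G_5=9
G_5=9  [base 8] 8 + 1  →[8↦9]→  9 + 1 = 10  −1 ⇒ G_6=9
G_6=9  [base 9] 9  →[9↦10]→  10 = 10  −1 ⇒ G_7=9
G_7=9  [base 10] 9  →[10↦11]→  9 = 9  −1 ⇒ G_8=8
G_8=8  [base 11] 8  →[11↦12]→  8 = 8  −1 ⇒ G_9=7

7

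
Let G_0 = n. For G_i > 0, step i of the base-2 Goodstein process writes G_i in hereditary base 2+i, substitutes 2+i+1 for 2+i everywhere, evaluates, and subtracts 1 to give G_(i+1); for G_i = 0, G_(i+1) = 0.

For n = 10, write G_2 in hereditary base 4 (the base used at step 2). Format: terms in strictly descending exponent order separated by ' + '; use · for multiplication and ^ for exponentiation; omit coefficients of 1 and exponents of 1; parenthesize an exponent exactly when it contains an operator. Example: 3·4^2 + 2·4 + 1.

G_0 = 10. HB_2(10) = 2^(2 + 1) + 2. Bump = 84. G_1 = 83.
G_1 = 83. HB_3(83) = 3^(3 + 1) + 2. Bump = 1026. G_2 = 1025.

4^(4 + 1) + 1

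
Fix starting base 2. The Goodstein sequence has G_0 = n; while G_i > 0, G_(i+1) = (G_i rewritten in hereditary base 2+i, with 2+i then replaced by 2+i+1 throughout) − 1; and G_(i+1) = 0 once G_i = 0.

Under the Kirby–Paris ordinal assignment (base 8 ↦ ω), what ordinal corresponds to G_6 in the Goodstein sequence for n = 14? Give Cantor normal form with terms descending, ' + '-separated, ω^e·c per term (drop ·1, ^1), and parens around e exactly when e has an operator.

[0] 14 ≡ 2^(2 + 1) + 2^2 + 2 (base 2). Lift 3: 111. −1: 110.
[1] 110 ≡ 3^(3 + 1) + 3^3 + 2 (base 3). Lift 4: 1282. −1: 1281.
[2] 1281 ≡ 4^(4 + 1) + 4^4 + 1 (base 4). Lift 5: 18751. −1: 18750.
[3] 18750 ≡ 5^(5 + 1) + 5^5 (base 5). Lift 6: 326592. −1: 326591.
[4] 326591 ≡ 6^(6 + 1) + 5·6^5 + 5·6^4 + 5·6^3 + 5·6^2 + 5·6 + 5 (base 6). Lift 7: 5862841. −1: 5862840.
[5] 5862840 ≡ 7^(7 + 1) + 5·7^5 + 5·7^4 + 5·7^3 + 5·7^2 + 5·7 + 4 (base 7). Lift 8: 134404972. −1: 134404971.
[6] 134404971 ≡ 8^(8 + 1) + 5·8^5 + 5·8^4 + 5·8^3 + 5·8^2 + 5·8 + 3 (base 8). Lift 9: 3487116549. −1: 3487116548.

ω^(ω + 1) + ω^5·5 + ω^4·5 + ω^3·5 + ω^2·5 + ω·5 + 3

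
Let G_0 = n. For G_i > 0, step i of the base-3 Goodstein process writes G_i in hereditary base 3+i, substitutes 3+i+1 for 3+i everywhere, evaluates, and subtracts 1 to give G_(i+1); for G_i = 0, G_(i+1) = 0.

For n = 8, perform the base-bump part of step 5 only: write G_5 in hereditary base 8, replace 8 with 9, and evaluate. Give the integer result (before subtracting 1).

[0] 8 ≡ 2·3 + 2 (base 3). Lift 4: 10. −1: 9.
[1] 9 ≡ 2·4 + 1 (base 4). Lift 5: 11. −1: 10.
[2] 10 ≡ 2·5 (base 5). Lift 6: 12. −1: 11.
[3] 11 ≡ 6 + 5 (base 6). Lift 7: 12. −1: 11.
[4] 11 ≡ 7 + 4 (base 7). Lift 8: 12. −1: 11.
[5] 11 ≡ 8 + 3 (base 8). Lift 9: 12. −1: 11.

12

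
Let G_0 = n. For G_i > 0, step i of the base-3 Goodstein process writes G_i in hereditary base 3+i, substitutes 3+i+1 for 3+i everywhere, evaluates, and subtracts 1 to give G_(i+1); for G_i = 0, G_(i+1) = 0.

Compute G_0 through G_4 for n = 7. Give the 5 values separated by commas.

(0) 7|_3 = 2·3 + 1 ↦ 2·4 + 1|_4 = 9 ⇒ 8
(1) 8|_4 = 2·4 ↦ 2·5|_5 = 10 ⇒ 9
(2) 9|_5 = 5 + 4 ↦ 6 + 4|_6 = 10 ⇒ 9
(3) 9|_6 = 6 + 3 ↦ 7 + 3|_7 = 10 ⇒ 9

7, 8, 9, 9, 9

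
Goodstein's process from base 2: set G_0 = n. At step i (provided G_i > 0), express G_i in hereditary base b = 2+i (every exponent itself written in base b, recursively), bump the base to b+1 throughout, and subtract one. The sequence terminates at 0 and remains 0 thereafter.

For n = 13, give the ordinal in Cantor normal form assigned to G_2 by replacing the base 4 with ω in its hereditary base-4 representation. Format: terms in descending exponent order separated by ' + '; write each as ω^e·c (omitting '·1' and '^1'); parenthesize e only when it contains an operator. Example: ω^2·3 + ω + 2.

ω^(ω + 1) + ω^3·3 + ω^2·3 + ω·3 + 3

G_0 = 13. HB_2(13) = 2^(2 + 1) + 2^2 + 1. Bump = 109. G_1 = 108.
G_1 = 108. HB_3(108) = 3^(3 + 1) + 3^3. Bump = 1280. G_2 = 1279.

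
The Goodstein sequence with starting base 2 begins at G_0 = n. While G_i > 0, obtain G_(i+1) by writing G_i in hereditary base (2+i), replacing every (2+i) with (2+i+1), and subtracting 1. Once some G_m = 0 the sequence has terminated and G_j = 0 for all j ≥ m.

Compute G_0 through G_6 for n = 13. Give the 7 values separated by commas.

i=0: 13 = 2^(2 + 1) + 2^2 + 1 (b=2); 2→3: 3^(3 + 1) + 3^3 + 1 = 109; 109−1 = 108
i=1: 108 = 3^(3 + 1) + 3^3 (b=3); 3→4: 4^(4 + 1) + 4^4 = 1280; 1280−1 = 1279
i=2: 1279 = 4^(4 + 1) + 3·4^3 + 3·4^2 + 3·4 + 3 (b=4); 4→5: 5^(5 + 1) + 3·5^3 + 3·5^2 + 3·5 + 3 = 16093; 16093−1 = 16092
i=3: 16092 = 5^(5 + 1) + 3·5^3 + 3·5^2 + 3·5 + 2 (b=5); 5→6: 6^(6 + 1) + 3·6^3 + 3·6^2 + 3·6 + 2 = 280712; 280712−1 = 280711
i=4: 280711 = 6^(6 + 1) + 3·6^3 + 3·6^2 + 3·6 + 1 (b=6); 6→7: 7^(7 + 1) + 3·7^3 + 3·7^2 + 3·7 + 1 = 5765999; 5765999−1 = 5765998
i=5: 5765998 = 7^(7 + 1) + 3·7^3 + 3·7^2 + 3·7 (b=7); 7→8: 8^(8 + 1) + 3·8^3 + 3·8^2 + 3·8 = 134219480; 134219480−1 = 134219479

13, 108, 1279, 16092, 280711, 5765998, 134219479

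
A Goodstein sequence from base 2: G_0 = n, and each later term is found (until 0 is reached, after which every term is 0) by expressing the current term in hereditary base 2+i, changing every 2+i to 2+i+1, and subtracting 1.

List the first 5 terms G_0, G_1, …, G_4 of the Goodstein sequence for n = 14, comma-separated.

14, 110, 1281, 18750, 326591

i=0: 14 = 2^(2 + 1) + 2^2 + 2 (b=2); 2→3: 3^(3 + 1) + 3^3 + 3 = 111; 111−1 = 110
i=1: 110 = 3^(3 + 1) + 3^3 + 2 (b=3); 3→4: 4^(4 + 1) + 4^4 + 2 = 1282; 1282−1 = 1281
i=2: 1281 = 4^(4 + 1) + 4^4 + 1 (b=4); 4→5: 5^(5 + 1) + 5^5 + 1 = 18751; 18751−1 = 18750
i=3: 18750 = 5^(5 + 1) + 5^5 (b=5); 5→6: 6^(6 + 1) + 6^6 = 326592; 326592−1 = 326591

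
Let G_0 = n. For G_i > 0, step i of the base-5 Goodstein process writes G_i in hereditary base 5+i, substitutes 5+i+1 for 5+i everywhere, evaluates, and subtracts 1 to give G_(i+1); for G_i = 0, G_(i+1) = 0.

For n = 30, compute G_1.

41

G_0=30  [base 5] 5^2 + 5  →[5↦6]→  6^2 + 6 = 42  −1 ⇒ G_1=41
G_1=41  [base 6] 6^2 + 5  →[6↦7]→  7^2 + 5 = 54  −1 ⇒ G_2=53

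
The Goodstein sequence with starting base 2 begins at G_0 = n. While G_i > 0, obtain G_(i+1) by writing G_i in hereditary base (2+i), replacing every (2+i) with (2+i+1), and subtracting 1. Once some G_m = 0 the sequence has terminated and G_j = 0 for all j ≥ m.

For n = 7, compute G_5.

823543

[0] 7 ≡ 2^2 + 2 + 1 (base 2). Lift 3: 31. −1: 30.
[1] 30 ≡ 3^3 + 3 (base 3). Lift 4: 260. −1: 259.
[2] 259 ≡ 4^4 + 3 (base 4). Lift 5: 3128. −1: 3127.
[3] 3127 ≡ 5^5 + 2 (base 5). Lift 6: 46658. −1: 46657.
[4] 46657 ≡ 6^6 + 1 (base 6). Lift 7: 823544. −1: 823543.
[5] 823543 ≡ 7^7 (base 7). Lift 8: 16777216. −1: 16777215.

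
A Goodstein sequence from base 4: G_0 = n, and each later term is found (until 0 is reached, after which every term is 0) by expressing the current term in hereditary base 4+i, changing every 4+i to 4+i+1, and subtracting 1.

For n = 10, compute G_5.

13

G_0=10  [base 4] 2·4 + 2  →[4↦5]→  2·5 + 2 = 12  −1 ⇒ G_1=11
G_1=11  [base 5] 2·5 + 1  →[5↦6]→  2·6 + 1 = 13  −1 ⇒ G_2=12
G_2=12  [base 6] 2·6  →[6↦7]→  2·7 = 14  −1 ⇒ G_3=13
G_3=13  [base 7] 7 + 6  →[7↦8]→  8 + 6 = 14  −1 ⇒ G_4=13
G_4=13  [base 8] 8 + 5  →[8↦9]→  9 + 5 = 14  −1 ⇒ G_5=13
G_5=13  [base 9] 9 + 4  →[9↦10]→  10 + 4 = 14  −1 ⇒ G_6=13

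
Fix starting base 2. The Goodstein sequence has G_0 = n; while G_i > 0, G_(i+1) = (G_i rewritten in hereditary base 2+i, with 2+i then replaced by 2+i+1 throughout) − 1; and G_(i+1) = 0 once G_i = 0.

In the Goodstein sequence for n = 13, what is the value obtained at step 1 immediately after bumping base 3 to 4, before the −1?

13 —HB2→ 2^(2 + 1) + 2^2 + 1 —bump→ 3^(3 + 1) + 3^3 + 1 = 109 —(−1)→ 108
108 —HB3→ 3^(3 + 1) + 3^3 —bump→ 4^(4 + 1) + 4^4 = 1280 —(−1)→ 1279

1280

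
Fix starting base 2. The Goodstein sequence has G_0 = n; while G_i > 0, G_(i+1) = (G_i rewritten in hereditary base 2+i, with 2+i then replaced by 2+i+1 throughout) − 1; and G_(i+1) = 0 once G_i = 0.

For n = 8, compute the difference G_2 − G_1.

473

[0] 8 ≡ 2^(2 + 1) (base 2). Lift 3: 81. −1: 80.
[1] 80 ≡ 2·3^3 + 2·3^2 + 2·3 + 2 (base 3). Lift 4: 554. −1: 553.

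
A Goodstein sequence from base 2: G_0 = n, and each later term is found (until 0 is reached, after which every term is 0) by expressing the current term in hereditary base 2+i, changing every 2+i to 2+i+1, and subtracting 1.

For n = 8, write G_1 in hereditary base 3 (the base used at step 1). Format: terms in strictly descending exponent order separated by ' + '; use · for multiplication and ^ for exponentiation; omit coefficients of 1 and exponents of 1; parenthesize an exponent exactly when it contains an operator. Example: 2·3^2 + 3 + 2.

step 0: 8 = 2^(2 + 1); sub 3 for 2: 3^(3 + 1); = 81; G_1 = 81−1 = 80
step 1: 80 = 2·3^3 + 2·3^2 + 2·3 + 2; sub 4 for 3: 2·4^4 + 2·4^2 + 2·4 + 2; = 554; G_2 = 554−1 = 553

2·3^3 + 2·3^2 + 2·3 + 2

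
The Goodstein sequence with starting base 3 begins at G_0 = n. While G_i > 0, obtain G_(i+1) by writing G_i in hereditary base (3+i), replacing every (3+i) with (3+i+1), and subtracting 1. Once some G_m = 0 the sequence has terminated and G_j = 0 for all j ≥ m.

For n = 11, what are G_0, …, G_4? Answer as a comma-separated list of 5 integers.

step 0: 11 = 3^2 + 2; sub 4 for 3: 4^2 + 2; = 18; G_1 = 18−1 = 17
step 1: 17 = 4^2 + 1; sub 5 for 4: 5^2 + 1; = 26; G_2 = 26−1 = 25
step 2: 25 = 5^2; sub 6 for 5: 6^2; = 36; G_3 = 36−1 = 35
step 3: 35 = 5·6 + 5; sub 7 for 6: 5·7 + 5; = 40; G_4 = 40−1 = 39

11, 17, 25, 35, 39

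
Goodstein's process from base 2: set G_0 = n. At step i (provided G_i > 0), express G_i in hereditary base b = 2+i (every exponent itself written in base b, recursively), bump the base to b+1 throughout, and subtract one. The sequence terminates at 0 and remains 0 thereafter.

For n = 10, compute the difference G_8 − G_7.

i=0: 10 = 2^(2 + 1) + 2 (b=2); 2→3: 3^(3 + 1) + 3 = 84; 84−1 = 83
i=1: 83 = 3^(3 + 1) + 2 (b=3); 3→4: 4^(4 + 1) + 2 = 1026; 1026−1 = 1025
i=2: 1025 = 4^(4 + 1) + 1 (b=4); 4→5: 5^(5 + 1) + 1 = 15626; 15626−1 = 15625
i=3: 15625 = 5^(5 + 1) (b=5); 5→6: 6^(6 + 1) = 279936; 279936−1 = 279935
i=4: 279935 = 5·6^6 + 5·6^5 + 5·6^4 + 5·6^3 + 5·6^2 + 5·6 + 5 (b=6); 6→7: 5·7^7 + 5·7^5 + 5·7^4 + 5·7^3 + 5·7^2 + 5·7 + 5 = 4215755; 4215755−1 = 4215754
i=5: 4215754 = 5·7^7 + 5·7^5 + 5·7^4 + 5·7^3 + 5·7^2 + 5·7 + 4 (b=7); 7→8: 5·8^8 + 5·8^5 + 5·8^4 + 5·8^3 + 5·8^2 + 5·8 + 4 = 84073324; 84073324−1 = 84073323
i=6: 84073323 = 5·8^8 + 5·8^5 + 5·8^4 + 5·8^3 + 5·8^2 + 5·8 + 3 (b=8); 8→9: 5·9^9 + 5·9^5 + 5·9^4 + 5·9^3 + 5·9^2 + 5·9 + 3 = 1937434593; 1937434593−1 = 1937434592
i=7: 1937434592 = 5·9^9 + 5·9^5 + 5·9^4 + 5·9^3 + 5·9^2 + 5·9 + 2 (b=9); 9→10: 5·10^10 + 5·10^5 + 5·10^4 + 5·10^3 + 5·10^2 + 5·10 + 2 = 50000555552; 50000555552−1 = 50000555551

48063120959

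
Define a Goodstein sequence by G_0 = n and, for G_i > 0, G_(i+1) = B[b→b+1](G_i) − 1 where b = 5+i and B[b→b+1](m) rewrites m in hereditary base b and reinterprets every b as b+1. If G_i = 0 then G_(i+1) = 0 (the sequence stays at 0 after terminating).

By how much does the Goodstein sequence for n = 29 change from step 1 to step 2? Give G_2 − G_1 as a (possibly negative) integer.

i=0: 29 = 5^2 + 4 (b=5); 5→6: 6^2 + 4 = 40; 40−1 = 39
i=1: 39 = 6^2 + 3 (b=6); 6→7: 7^2 + 3 = 52; 52−1 = 51

12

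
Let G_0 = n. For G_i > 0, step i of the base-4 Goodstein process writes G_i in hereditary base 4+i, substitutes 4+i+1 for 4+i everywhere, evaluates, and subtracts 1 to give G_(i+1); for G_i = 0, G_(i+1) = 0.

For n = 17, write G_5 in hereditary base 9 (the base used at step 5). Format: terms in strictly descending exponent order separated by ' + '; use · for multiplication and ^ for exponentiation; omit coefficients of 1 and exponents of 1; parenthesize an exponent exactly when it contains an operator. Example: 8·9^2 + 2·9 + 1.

5·9 + 2

G_0=17  [base 4] 4^2 + 1  →[4↦5]→  5^2 + 1 = 26  −1 ⇒ G_1=25
G_1=25  [base 5] 5^2  →[5↦6]→  6^2 = 36  −1 ⇒ G_2=35
G_2=35  [base 6] 5·6 + 5  →[6↦7]→  5·7 + 5 = 40  −1 ⇒ G_3=39
G_3=39  [base 7] 5·7 + 4  →[7↦8]→  5·8 + 4 = 44  −1 ⇒ G_4=43
G_4=43  [base 8] 5·8 + 3  →[8↦9]→  5·9 + 3 = 48  −1 ⇒ G_5=47
G_5=47  [base 9] 5·9 + 2  →[9↦10]→  5·10 + 2 = 52  −1 ⇒ G_6=51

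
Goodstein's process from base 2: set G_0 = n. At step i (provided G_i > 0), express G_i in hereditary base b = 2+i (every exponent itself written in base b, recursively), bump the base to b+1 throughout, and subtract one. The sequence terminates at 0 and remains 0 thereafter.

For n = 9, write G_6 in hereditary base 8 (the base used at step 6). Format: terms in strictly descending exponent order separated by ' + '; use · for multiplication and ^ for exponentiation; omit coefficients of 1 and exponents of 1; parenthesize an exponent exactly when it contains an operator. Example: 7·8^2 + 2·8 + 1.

(0) 9|_2 = 2^(2 + 1) + 1 ↦ 3^(3 + 1) + 1|_3 = 82 ⇒ 81
(1) 81|_3 = 3^(3 + 1) ↦ 4^(4 + 1)|_4 = 1024 ⇒ 1023
(2) 1023|_4 = 3·4^4 + 3·4^3 + 3·4^2 + 3·4 + 3 ↦ 3·5^5 + 3·5^3 + 3·5^2 + 3·5 + 3|_5 = 9843 ⇒ 9842
(3) 9842|_5 = 3·5^5 + 3·5^3 + 3·5^2 + 3·5 + 2 ↦ 3·6^6 + 3·6^3 + 3·6^2 + 3·6 + 2|_6 = 140744 ⇒ 140743
(4) 140743|_6 = 3·6^6 + 3·6^3 + 3·6^2 + 3·6 + 1 ↦ 3·7^7 + 3·7^3 + 3·7^2 + 3·7 + 1|_7 = 2471827 ⇒ 2471826
(5) 2471826|_7 = 3·7^7 + 3·7^3 + 3·7^2 + 3·7 ↦ 3·8^8 + 3·8^3 + 3·8^2 + 3·8|_8 = 50333400 ⇒ 50333399
(6) 50333399|_8 = 3·8^8 + 3·8^3 + 3·8^2 + 2·8 + 7 ↦ 3·9^9 + 3·9^3 + 3·9^2 + 2·9 + 7|_9 = 1162263922 ⇒ 1162263921

3·8^8 + 3·8^3 + 3·8^2 + 2·8 + 7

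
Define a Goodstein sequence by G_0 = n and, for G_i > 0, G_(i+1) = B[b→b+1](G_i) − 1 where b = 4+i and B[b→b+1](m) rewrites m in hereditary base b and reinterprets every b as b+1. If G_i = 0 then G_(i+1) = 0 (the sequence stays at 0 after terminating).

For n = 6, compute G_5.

G_0 = 6. HB_4(6) = 4 + 2. Bump = 7. G_1 = 6.
G_1 = 6. HB_5(6) = 5 + 1. Bump = 7. G_2 = 6.
G_2 = 6. HB_6(6) = 6. Bump = 7. G_3 = 6.
G_3 = 6. HB_7(6) = 6. Bump = 6. G_4 = 5.
G_4 = 5. HB_8(5) = 5. Bump = 5. G_5 = 4.
G_5 = 4. HB_9(4) = 4. Bump = 4. G_6 = 3.

4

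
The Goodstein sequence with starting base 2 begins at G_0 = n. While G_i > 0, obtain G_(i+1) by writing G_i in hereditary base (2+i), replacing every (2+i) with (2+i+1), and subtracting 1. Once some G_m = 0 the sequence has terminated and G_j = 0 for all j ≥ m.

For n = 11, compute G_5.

5764801

(0) 11|_2 = 2^(2 + 1) + 2 + 1 ↦ 3^(3 + 1) + 3 + 1|_3 = 85 ⇒ 84
(1) 84|_3 = 3^(3 + 1) + 3 ↦ 4^(4 + 1) + 4|_4 = 1028 ⇒ 1027
(2) 1027|_4 = 4^(4 + 1) + 3 ↦ 5^(5 + 1) + 3|_5 = 15628 ⇒ 15627
(3) 15627|_5 = 5^(5 + 1) + 2 ↦ 6^(6 + 1) + 2|_6 = 279938 ⇒ 279937
(4) 279937|_6 = 6^(6 + 1) + 1 ↦ 7^(7 + 1) + 1|_7 = 5764802 ⇒ 5764801
(5) 5764801|_7 = 7^(7 + 1) ↦ 8^(8 + 1)|_8 = 134217728 ⇒ 134217727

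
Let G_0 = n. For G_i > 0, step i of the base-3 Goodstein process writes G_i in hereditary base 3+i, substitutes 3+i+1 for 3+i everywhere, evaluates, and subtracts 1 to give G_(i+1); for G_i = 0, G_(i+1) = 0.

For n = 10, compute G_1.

step 0: 10 = 3^2 + 1; sub 4 for 3: 4^2 + 1; = 17; G_1 = 17−1 = 16
step 1: 16 = 4^2; sub 5 for 4: 5^2; = 25; G_2 = 25−1 = 24

16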